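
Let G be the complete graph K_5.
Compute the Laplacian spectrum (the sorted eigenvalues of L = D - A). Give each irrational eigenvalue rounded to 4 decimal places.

The graph has 5 vertices and degree multiset [4, 4, 4, 4, 4]; D is the diagonal matrix of degrees and L = D - A. Diagonalising L (or applying a numerical eigensolver to the 5x5 matrix) gives the spectrum above. The single zero eigenvalue shows the graph is connected. The eigenvalues sum to 20, which equals trace(L) = 2|E|.

[0, 5, 5, 5, 5]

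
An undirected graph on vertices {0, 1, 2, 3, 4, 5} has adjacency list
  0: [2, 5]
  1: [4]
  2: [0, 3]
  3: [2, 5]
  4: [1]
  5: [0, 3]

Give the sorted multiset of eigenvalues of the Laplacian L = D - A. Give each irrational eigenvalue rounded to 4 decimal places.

[0, 0, 2, 2, 2, 4]

Each diagonal entry of L is the vertex degree and each off-diagonal entry is -1 where an edge is present, 0 otherwise; in the order [0, 1, 2, 3, 4, 5] the diagonal is [2, 1, 2, 2, 1, 2]. Since every row of L sums to 0, the all-ones vector is in the kernel and 0 is an eigenvalue. The 2 zero eigenvalues correspond to the 2 connected components. There are 2 zeros in the spectrum, matching the 2 components.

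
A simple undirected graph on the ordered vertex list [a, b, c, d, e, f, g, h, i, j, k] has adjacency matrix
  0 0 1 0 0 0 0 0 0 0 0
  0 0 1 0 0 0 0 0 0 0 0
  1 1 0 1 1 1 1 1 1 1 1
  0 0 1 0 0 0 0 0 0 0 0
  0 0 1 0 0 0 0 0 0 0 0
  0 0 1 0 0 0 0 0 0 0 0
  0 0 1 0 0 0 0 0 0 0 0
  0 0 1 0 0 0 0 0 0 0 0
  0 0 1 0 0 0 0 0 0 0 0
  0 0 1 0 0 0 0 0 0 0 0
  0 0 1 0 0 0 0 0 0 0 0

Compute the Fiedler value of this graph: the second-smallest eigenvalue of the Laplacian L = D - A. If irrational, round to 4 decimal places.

1

Each diagonal entry of L is the vertex degree and each off-diagonal entry is -1 where an edge is present, 0 otherwise; in the order [a, b, c, d, e, f, g, h, i, j, k] the diagonal is [1, 1, 10, 1, 1, 1, 1, 1, 1, 1, 1]. The sorted Laplacian eigenvalues are [0, 1, 1, 1, 1, 1, 1, 1, 1, 1, 11]; the algebraic connectivity is the second entry, 1. The largest eigenvalue, 11, is at most the vertex count 11.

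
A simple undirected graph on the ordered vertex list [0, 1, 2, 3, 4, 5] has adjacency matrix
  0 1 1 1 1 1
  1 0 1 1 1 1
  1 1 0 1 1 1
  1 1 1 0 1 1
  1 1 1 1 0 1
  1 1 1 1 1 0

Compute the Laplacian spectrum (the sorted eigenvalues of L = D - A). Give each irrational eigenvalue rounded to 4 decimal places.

Reading degrees in the order [0, 1, 2, 3, 4, 5] gives [5, 5, 5, 5, 5, 5]; set D = diag(5, 5, 5, 5, 5, 5) and form L = D - A. The multiplicity of 0 as a Laplacian eigenvalue equals the number of connected components. By the matrix-tree theorem the graph has (1/6) * product of the nonzero eigenvalues = 1296 spanning trees.

[0, 6, 6, 6, 6, 6]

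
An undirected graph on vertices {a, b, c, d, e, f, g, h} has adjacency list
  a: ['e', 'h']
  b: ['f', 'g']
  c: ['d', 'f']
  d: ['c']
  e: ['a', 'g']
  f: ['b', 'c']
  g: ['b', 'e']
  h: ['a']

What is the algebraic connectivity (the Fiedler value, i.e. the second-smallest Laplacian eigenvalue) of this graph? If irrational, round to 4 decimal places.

0.1522

Reading degrees in the order [a, b, c, d, e, f, g, h] gives [2, 2, 2, 1, 2, 2, 2, 1]; set D = diag(2, 2, 2, 1, 2, 2, 2, 1) and form L = D - A. The smallest Laplacian eigenvalue is always 0. The next one, lambda_2 = 0.1522, measures how hard the graph is to disconnect: larger values mean better connectivity.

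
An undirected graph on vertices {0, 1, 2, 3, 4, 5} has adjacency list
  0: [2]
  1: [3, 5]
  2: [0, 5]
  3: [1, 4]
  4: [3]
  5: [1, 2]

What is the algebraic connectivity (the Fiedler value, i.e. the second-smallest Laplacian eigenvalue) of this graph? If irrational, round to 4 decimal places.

0.2679

With the vertex order [0, 1, 2, 3, 4, 5], the degrees are [1, 2, 2, 2, 1, 2], giving D = diag(1, 2, 2, 2, 1, 2) and L = D - A. The smallest Laplacian eigenvalue is always 0. The next one, lambda_2 = 0.2679, measures how hard the graph is to disconnect: larger values mean better connectivity.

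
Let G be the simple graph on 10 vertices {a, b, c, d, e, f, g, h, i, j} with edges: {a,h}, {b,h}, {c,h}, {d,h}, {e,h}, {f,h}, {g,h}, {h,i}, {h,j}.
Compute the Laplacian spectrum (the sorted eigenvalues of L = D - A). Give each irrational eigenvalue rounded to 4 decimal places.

Each diagonal entry of L is the vertex degree and each off-diagonal entry is -1 where an edge is present, 0 otherwise; in the order [a, b, c, d, e, f, g, h, i, j] the diagonal is [1, 1, 1, 1, 1, 1, 1, 9, 1, 1]. Diagonalising L (or applying a numerical eigensolver to the 10x10 matrix) gives the spectrum above. By the matrix-tree theorem the graph has (1/10) * product of the nonzero eigenvalues = 1 spanning tree.

[0, 1, 1, 1, 1, 1, 1, 1, 1, 10]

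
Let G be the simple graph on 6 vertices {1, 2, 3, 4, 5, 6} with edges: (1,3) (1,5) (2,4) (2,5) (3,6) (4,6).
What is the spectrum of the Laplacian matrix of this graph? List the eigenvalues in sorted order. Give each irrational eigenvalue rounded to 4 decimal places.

[0, 1, 1, 3, 3, 4]

With the vertex order [1, 2, 3, 4, 5, 6], the degrees are [2, 2, 2, 2, 2, 2], giving D = diag(2, 2, 2, 2, 2, 2) and L = D - A. L is symmetric positive semidefinite, so every eigenvalue is real and nonnegative. The single zero eigenvalue shows the graph is connected. The eigenvalues sum to 12, which equals trace(L) = 2|E|.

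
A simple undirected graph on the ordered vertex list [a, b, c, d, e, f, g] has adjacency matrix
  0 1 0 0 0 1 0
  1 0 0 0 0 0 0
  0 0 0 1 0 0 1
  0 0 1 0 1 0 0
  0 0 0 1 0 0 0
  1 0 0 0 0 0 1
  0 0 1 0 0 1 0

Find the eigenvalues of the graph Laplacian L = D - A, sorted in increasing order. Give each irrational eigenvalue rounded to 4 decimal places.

Each diagonal entry of L is the vertex degree and each off-diagonal entry is -1 where an edge is present, 0 otherwise; in the order [a, b, c, d, e, f, g] the diagonal is [2, 1, 2, 2, 1, 2, 2]. Since every row of L sums to 0, the all-ones vector is in the kernel and 0 is an eigenvalue. There is one zero in the spectrum, matching the 1 component.

[0, 0.1981, 0.7530, 1.5550, 2.4450, 3.2470, 3.8019]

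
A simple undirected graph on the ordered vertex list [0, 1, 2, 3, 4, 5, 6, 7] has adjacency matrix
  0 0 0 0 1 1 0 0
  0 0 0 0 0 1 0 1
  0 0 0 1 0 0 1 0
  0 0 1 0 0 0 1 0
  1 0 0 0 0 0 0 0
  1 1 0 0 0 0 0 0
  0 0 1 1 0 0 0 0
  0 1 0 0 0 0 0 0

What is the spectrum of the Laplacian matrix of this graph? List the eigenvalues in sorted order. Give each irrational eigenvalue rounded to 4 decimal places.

[0, 0, 0.3820, 1.3820, 2.6180, 3, 3, 3.6180]

Reading degrees in the order [0, 1, 2, 3, 4, 5, 6, 7] gives [2, 2, 2, 2, 1, 2, 2, 1]; set D = diag(2, 2, 2, 2, 1, 2, 2, 1) and form L = D - A. Diagonalising L (or applying a numerical eigensolver to the 8x8 matrix) gives the spectrum above. The 2 zero eigenvalues correspond to the 2 connected components. There are 2 zeros in the spectrum, matching the 2 components.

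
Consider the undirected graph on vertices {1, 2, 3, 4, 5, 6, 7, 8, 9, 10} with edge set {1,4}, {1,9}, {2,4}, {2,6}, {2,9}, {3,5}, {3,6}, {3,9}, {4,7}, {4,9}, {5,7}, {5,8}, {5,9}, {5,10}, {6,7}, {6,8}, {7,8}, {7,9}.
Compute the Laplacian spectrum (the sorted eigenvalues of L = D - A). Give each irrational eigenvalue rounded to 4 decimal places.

[0, 0.8232, 1.5086, 2.5548, 2.7488, 3.9478, 4.7822, 5.4420, 6.7974, 7.3951]

Each diagonal entry of L is the vertex degree and each off-diagonal entry is -1 where an edge is present, 0 otherwise; in the order [1, 2, 3, 4, 5, 6, 7, 8, 9, 10] the diagonal is [2, 3, 3, 4, 5, 4, 5, 3, 6, 1]. Diagonalising L (or applying a numerical eigensolver to the 10x10 matrix) gives the spectrum above. There is one zero in the spectrum, matching the 1 component.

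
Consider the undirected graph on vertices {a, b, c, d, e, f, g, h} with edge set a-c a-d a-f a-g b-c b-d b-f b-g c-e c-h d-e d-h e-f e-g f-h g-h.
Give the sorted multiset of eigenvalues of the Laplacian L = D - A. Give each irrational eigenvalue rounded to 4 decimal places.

Reading degrees in the order [a, b, c, d, e, f, g, h] gives [4, 4, 4, 4, 4, 4, 4, 4]; set D = diag(4, 4, 4, 4, 4, 4, 4, 4) and form L = D - A. Since every row of L sums to 0, the all-ones vector is in the kernel and 0 is an eigenvalue. By the matrix-tree theorem the graph has (1/8) * product of the nonzero eigenvalues = 4096 spanning trees. The eigenvalues sum to 32, which equals trace(L) = 2|E|.

[0, 4, 4, 4, 4, 4, 4, 8]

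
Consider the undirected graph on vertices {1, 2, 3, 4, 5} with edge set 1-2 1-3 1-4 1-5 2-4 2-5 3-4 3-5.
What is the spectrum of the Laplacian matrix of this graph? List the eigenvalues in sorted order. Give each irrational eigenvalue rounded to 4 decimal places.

With the vertex order [1, 2, 3, 4, 5], the degrees are [4, 3, 3, 3, 3], giving D = diag(4, 3, 3, 3, 3) and L = D - A. L is symmetric positive semidefinite, so every eigenvalue is real and nonnegative. The single zero eigenvalue shows the graph is connected. There is one zero in the spectrum, matching the 1 component. By the matrix-tree theorem the graph has (1/5) * product of the nonzero eigenvalues = 45 spanning trees.

[0, 3, 3, 5, 5]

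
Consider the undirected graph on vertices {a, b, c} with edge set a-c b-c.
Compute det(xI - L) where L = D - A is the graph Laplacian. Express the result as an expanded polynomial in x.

Each diagonal entry of L is the vertex degree and each off-diagonal entry is -1 where an edge is present, 0 otherwise; in the order [a, b, c] the diagonal is [1, 1, 2]. The eigenvalues of L are [0, 1, 3]; the characteristic polynomial is the product of (x - lambda_i), which multiplies out to x^3 - 4x^2 + 3x. The coefficient of x^2 equals -trace(L) = -4, matching the sum of degrees.

x^3 - 4x^2 + 3x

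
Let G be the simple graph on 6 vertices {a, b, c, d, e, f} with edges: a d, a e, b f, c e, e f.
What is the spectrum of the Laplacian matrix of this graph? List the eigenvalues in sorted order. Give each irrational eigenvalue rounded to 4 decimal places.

[0, 0.3820, 0.6972, 2, 2.6180, 4.3028]

With the vertex order [a, b, c, d, e, f], the degrees are [2, 1, 1, 1, 3, 2], giving D = diag(2, 1, 1, 1, 3, 2) and L = D - A. L is symmetric positive semidefinite, so every eigenvalue is real and nonnegative. The largest eigenvalue, 4.3028, is at most the vertex count 6. By the matrix-tree theorem the graph has (1/6) * product of the nonzero eigenvalues = 1 spanning tree.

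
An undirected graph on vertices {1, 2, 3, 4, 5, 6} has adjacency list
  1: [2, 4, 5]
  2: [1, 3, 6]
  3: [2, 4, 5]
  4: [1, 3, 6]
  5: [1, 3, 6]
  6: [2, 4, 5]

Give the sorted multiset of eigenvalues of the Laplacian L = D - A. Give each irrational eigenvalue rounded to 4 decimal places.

[0, 3, 3, 3, 3, 6]

Reading degrees in the order [1, 2, 3, 4, 5, 6] gives [3, 3, 3, 3, 3, 3]; set D = diag(3, 3, 3, 3, 3, 3) and form L = D - A. Diagonalising L (or applying a numerical eigensolver to the 6x6 matrix) gives the spectrum above. The eigenvalues sum to 18, which equals trace(L) = 2|E|. There is one zero in the spectrum, matching the 1 component.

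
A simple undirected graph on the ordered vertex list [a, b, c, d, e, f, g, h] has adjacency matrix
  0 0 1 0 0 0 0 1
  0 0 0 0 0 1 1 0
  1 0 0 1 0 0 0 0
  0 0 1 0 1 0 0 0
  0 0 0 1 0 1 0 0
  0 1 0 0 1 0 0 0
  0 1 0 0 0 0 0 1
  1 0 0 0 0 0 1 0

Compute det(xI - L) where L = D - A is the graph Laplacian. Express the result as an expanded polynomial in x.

x^8 - 16x^7 + 104x^6 - 352x^5 + 660x^4 - 672x^3 + 336x^2 - 64x

With the vertex order [a, b, c, d, e, f, g, h], the degrees are [2, 2, 2, 2, 2, 2, 2, 2], giving D = diag(2, 2, 2, 2, 2, 2, 2, 2) and L = D - A. L has integer entries, so p(x) = det(xI - L) has integer coefficients. Expanding the determinant yields x^8 - 16x^7 + 104x^6 - 352x^5 + 660x^4 - 672x^3 + 336x^2 - 64x. The constant term is 0 because L is singular (the all-ones vector lies in its kernel).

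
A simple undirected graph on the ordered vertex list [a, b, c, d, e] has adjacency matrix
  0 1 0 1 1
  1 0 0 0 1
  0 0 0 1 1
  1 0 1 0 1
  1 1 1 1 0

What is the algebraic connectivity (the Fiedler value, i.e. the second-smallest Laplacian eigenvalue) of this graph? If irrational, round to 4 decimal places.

With the vertex order [a, b, c, d, e], the degrees are [3, 2, 2, 3, 4], giving D = diag(3, 2, 2, 3, 4) and L = D - A. The sorted Laplacian eigenvalues are [0, 1.5858, 3, 4.4142, 5]; the algebraic connectivity is the second entry, 1.5858.

1.5858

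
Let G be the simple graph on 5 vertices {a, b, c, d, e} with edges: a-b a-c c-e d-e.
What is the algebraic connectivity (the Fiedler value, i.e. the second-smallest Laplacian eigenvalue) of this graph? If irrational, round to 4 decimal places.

With the vertex order [a, b, c, d, e], the degrees are [2, 1, 2, 1, 2], giving D = diag(2, 1, 2, 1, 2) and L = D - A. Computing the eigenvalues of L and sorting gives [0, 0.3820, 1.3820, 2.6180, 3.6180]. The Fiedler value lambda_2 = 0.3820 is strictly positive, so the graph is connected. The largest eigenvalue, 3.6180, is at most the vertex count 5.

0.3820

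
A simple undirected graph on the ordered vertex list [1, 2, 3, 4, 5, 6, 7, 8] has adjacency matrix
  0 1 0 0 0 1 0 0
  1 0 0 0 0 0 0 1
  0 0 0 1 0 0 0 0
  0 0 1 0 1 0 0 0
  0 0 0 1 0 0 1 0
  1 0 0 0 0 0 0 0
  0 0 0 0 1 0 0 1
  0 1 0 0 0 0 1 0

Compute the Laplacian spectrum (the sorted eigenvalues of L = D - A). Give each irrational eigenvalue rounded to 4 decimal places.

[0, 0.1522, 0.5858, 1.2346, 2, 2.7654, 3.4142, 3.8478]

With the vertex order [1, 2, 3, 4, 5, 6, 7, 8], the degrees are [2, 2, 1, 2, 2, 1, 2, 2], giving D = diag(2, 2, 1, 2, 2, 1, 2, 2) and L = D - A. L is symmetric positive semidefinite, so every eigenvalue is real and nonnegative.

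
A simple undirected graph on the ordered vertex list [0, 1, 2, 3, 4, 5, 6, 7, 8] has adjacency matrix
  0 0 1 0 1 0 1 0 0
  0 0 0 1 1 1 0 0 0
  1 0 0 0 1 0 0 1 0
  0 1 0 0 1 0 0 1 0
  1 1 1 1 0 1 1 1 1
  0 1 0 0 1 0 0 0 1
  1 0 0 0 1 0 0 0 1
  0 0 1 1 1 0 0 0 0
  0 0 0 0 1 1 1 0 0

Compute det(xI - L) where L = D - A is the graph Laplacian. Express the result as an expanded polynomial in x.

Each diagonal entry of L is the vertex degree and each off-diagonal entry is -1 where an edge is present, 0 otherwise; in the order [0, 1, 2, 3, 4, 5, 6, 7, 8] the diagonal is [3, 3, 3, 3, 8, 3, 3, 3, 3]. Computing det(xI - L) by cofactor expansion (or equivalently via sum-over-permutations) gives x^9 - 32x^8 + 428x^7 - 3136x^6 + 13786x^5 - 37232x^4 + 60276x^3 - 53424x^2 + 19845x. The coefficient of x^8 equals -trace(L) = -32, matching the sum of degrees. There is one zero in the spectrum, matching the 1 component. By the matrix-tree theorem the graph has (1/9) * product of the nonzero eigenvalues = 2205 spanning trees.

x^9 - 32x^8 + 428x^7 - 3136x^6 + 13786x^5 - 37232x^4 + 60276x^3 - 53424x^2 + 19845x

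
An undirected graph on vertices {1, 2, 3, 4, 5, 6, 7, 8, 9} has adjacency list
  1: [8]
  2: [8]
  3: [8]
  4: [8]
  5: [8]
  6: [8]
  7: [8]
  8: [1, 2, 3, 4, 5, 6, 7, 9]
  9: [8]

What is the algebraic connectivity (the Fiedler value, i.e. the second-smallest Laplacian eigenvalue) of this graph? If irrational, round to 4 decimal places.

1

Reading degrees in the order [1, 2, 3, 4, 5, 6, 7, 8, 9] gives [1, 1, 1, 1, 1, 1, 1, 8, 1]; set D = diag(1, 1, 1, 1, 1, 1, 1, 8, 1) and form L = D - A. The sorted Laplacian eigenvalues are [0, 1, 1, 1, 1, 1, 1, 1, 9]; the algebraic connectivity is the second entry, 1. By the matrix-tree theorem the graph has (1/9) * product of the nonzero eigenvalues = 1 spanning tree.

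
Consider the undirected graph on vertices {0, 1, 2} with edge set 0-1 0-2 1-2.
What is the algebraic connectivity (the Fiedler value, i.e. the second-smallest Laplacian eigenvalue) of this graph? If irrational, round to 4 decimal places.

3

With the vertex order [0, 1, 2], the degrees are [2, 2, 2], giving D = diag(2, 2, 2) and L = D - A. The smallest Laplacian eigenvalue is always 0. The next one, lambda_2 = 3, measures how hard the graph is to disconnect: larger values mean better connectivity. The eigenvalues sum to 6, which equals trace(L) = 2|E|. The largest eigenvalue, 3, is at most the vertex count 3.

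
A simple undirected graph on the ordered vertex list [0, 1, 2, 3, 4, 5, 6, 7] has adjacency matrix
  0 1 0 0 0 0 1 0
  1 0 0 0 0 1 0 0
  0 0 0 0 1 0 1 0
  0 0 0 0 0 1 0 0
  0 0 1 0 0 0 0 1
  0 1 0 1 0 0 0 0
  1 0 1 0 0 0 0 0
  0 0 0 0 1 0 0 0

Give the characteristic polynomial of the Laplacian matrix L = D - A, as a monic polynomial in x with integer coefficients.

Reading degrees in the order [0, 1, 2, 3, 4, 5, 6, 7] gives [2, 2, 2, 1, 2, 2, 2, 1]; set D = diag(2, 2, 2, 1, 2, 2, 2, 1) and form L = D - A. L has integer entries, so p(x) = det(xI - L) has integer coefficients. Expanding the determinant yields x^8 - 14x^7 + 78x^6 - 220x^5 + 330x^4 - 252x^3 + 84x^2 - 8x. The constant term is 0 because L is singular (the all-ones vector lies in its kernel). There is one zero in the spectrum, matching the 1 component. The eigenvalues sum to 14, which equals trace(L) = 2|E|.

x^8 - 14x^7 + 78x^6 - 220x^5 + 330x^4 - 252x^3 + 84x^2 - 8x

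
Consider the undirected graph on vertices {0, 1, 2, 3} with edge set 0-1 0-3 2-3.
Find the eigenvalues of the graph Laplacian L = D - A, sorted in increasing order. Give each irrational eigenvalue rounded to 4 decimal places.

[0, 0.5858, 2, 3.4142]

Each diagonal entry of L is the vertex degree and each off-diagonal entry is -1 where an edge is present, 0 otherwise; in the order [0, 1, 2, 3] the diagonal is [2, 1, 1, 2]. Diagonalising L (or applying a numerical eigensolver to the 4x4 matrix) gives the spectrum above. The single zero eigenvalue shows the graph is connected. The largest eigenvalue, 3.4142, is at most the vertex count 4.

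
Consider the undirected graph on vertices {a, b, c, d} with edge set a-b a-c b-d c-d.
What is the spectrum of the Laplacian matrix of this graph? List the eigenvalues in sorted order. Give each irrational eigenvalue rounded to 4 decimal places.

Reading degrees in the order [a, b, c, d] gives [2, 2, 2, 2]; set D = diag(2, 2, 2, 2) and form L = D - A. Since every row of L sums to 0, the all-ones vector is in the kernel and 0 is an eigenvalue. The single zero eigenvalue shows the graph is connected. There is one zero in the spectrum, matching the 1 component. By the matrix-tree theorem the graph has (1/4) * product of the nonzero eigenvalues = 4 spanning trees.

[0, 2, 2, 4]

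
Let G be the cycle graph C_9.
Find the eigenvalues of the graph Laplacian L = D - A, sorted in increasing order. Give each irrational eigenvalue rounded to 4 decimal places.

The graph has 9 vertices and degree multiset [2, 2, 2, 2, 2, 2, 2, 2, 2]; D is the diagonal matrix of degrees and L = D - A. Since every row of L sums to 0, the all-ones vector is in the kernel and 0 is an eigenvalue. The single zero eigenvalue shows the graph is connected. The eigenvalues sum to 18, which equals trace(L) = 2|E|.

[0, 0.4679, 0.4679, 1.6527, 1.6527, 3, 3, 3.8794, 3.8794]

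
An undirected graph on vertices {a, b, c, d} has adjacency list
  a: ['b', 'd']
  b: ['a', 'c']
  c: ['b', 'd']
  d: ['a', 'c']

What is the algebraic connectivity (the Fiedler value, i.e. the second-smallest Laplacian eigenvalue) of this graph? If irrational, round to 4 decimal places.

Each diagonal entry of L is the vertex degree and each off-diagonal entry is -1 where an edge is present, 0 otherwise; in the order [a, b, c, d] the diagonal is [2, 2, 2, 2]. The sorted Laplacian eigenvalues are [0, 2, 2, 4]; the algebraic connectivity is the second entry, 2. The eigenvalues sum to 8, which equals trace(L) = 2|E|.

2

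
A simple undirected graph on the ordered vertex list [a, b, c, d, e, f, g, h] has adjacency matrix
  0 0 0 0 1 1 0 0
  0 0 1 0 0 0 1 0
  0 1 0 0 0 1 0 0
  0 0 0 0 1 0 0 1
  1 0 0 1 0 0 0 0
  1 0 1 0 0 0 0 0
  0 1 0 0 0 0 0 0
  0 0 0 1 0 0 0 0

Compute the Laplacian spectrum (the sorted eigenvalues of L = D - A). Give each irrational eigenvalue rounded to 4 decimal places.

[0, 0.1522, 0.5858, 1.2346, 2, 2.7654, 3.4142, 3.8478]

Each diagonal entry of L is the vertex degree and each off-diagonal entry is -1 where an edge is present, 0 otherwise; in the order [a, b, c, d, e, f, g, h] the diagonal is [2, 2, 2, 2, 2, 2, 1, 1]. L is symmetric positive semidefinite, so every eigenvalue is real and nonnegative. The single zero eigenvalue shows the graph is connected. There is one zero in the spectrum, matching the 1 component.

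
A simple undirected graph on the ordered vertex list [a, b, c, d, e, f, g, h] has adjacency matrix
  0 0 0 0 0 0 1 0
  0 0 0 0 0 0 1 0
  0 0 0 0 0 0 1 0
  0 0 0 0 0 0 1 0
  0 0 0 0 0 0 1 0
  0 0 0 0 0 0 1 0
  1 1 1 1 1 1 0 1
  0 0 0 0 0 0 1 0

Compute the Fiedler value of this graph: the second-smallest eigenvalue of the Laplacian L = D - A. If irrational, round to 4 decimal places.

1

Each diagonal entry of L is the vertex degree and each off-diagonal entry is -1 where an edge is present, 0 otherwise; in the order [a, b, c, d, e, f, g, h] the diagonal is [1, 1, 1, 1, 1, 1, 7, 1]. The smallest Laplacian eigenvalue is always 0. The next one, lambda_2 = 1, measures how hard the graph is to disconnect: larger values mean better connectivity. The largest eigenvalue, 8, is at most the vertex count 8.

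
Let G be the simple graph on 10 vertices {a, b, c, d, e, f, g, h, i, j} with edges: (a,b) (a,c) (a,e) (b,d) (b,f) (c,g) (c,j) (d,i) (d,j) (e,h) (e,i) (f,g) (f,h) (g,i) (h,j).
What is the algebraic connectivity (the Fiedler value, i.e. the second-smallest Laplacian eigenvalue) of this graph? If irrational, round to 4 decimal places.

With the vertex order [a, b, c, d, e, f, g, h, i, j], the degrees are [3, 3, 3, 3, 3, 3, 3, 3, 3, 3], giving D = diag(3, 3, 3, 3, 3, 3, 3, 3, 3, 3) and L = D - A. The sorted Laplacian eigenvalues are [0, 2, 2, 2, 2, 2, 5, 5, 5, 5]; the algebraic connectivity is the second entry, 2. The largest eigenvalue, 5, is at most the vertex count 10.

2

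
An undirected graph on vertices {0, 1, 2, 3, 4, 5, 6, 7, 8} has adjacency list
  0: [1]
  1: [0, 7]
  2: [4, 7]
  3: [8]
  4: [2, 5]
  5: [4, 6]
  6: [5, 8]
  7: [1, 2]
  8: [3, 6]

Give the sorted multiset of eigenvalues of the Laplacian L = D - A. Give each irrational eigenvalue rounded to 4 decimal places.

Reading degrees in the order [0, 1, 2, 3, 4, 5, 6, 7, 8] gives [1, 2, 2, 1, 2, 2, 2, 2, 2]; set D = diag(1, 2, 2, 1, 2, 2, 2, 2, 2) and form L = D - A. The multiplicity of 0 as a Laplacian eigenvalue equals the number of connected components. The single zero eigenvalue shows the graph is connected. The eigenvalues sum to 16, which equals trace(L) = 2|E|. The largest eigenvalue, 3.8794, is at most the vertex count 9.

[0, 0.1206, 0.4679, 1, 1.6527, 2.3473, 3, 3.5321, 3.8794]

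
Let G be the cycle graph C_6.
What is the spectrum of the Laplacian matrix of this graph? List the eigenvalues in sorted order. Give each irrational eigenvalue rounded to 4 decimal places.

[0, 1, 1, 3, 3, 4]

The graph has 6 vertices and degree multiset [2, 2, 2, 2, 2, 2]; D is the diagonal matrix of degrees and L = D - A. The multiplicity of 0 as a Laplacian eigenvalue equals the number of connected components. The single zero eigenvalue shows the graph is connected. The eigenvalues sum to 12, which equals trace(L) = 2|E|.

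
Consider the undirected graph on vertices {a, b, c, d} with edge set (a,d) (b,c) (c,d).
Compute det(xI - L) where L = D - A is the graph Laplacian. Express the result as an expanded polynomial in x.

With the vertex order [a, b, c, d], the degrees are [1, 1, 2, 2], giving D = diag(1, 1, 2, 2) and L = D - A. L has integer entries, so p(x) = det(xI - L) has integer coefficients. Expanding the determinant yields x^4 - 6x^3 + 10x^2 - 4x. The constant term is 0 because L is singular (the all-ones vector lies in its kernel). The largest eigenvalue, 3.4142, is at most the vertex count 4.

x^4 - 6x^3 + 10x^2 - 4x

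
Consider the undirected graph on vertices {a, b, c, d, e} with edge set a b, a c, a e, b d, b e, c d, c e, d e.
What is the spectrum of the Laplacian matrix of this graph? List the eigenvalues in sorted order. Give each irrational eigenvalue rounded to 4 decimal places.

[0, 3, 3, 5, 5]

Reading degrees in the order [a, b, c, d, e] gives [3, 3, 3, 3, 4]; set D = diag(3, 3, 3, 3, 4) and form L = D - A. L is symmetric positive semidefinite, so every eigenvalue is real and nonnegative. The single zero eigenvalue shows the graph is connected. There is one zero in the spectrum, matching the 1 component.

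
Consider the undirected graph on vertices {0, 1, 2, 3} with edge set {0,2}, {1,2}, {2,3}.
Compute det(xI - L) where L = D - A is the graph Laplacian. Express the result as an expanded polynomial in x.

Each diagonal entry of L is the vertex degree and each off-diagonal entry is -1 where an edge is present, 0 otherwise; in the order [0, 1, 2, 3] the diagonal is [1, 1, 3, 1]. The eigenvalues of L are [0, 1, 1, 4]; the characteristic polynomial is the product of (x - lambda_i), which multiplies out to x^4 - 6x^3 + 9x^2 - 4x. Since p(0) = det(-L) = 0, x divides p(x). By the matrix-tree theorem the graph has (1/4) * product of the nonzero eigenvalues = 1 spanning tree.

x^4 - 6x^3 + 9x^2 - 4x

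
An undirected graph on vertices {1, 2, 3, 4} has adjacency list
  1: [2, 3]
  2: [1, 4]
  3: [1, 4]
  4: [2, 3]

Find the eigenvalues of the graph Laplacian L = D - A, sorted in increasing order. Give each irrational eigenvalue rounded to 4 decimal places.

Each diagonal entry of L is the vertex degree and each off-diagonal entry is -1 where an edge is present, 0 otherwise; in the order [1, 2, 3, 4] the diagonal is [2, 2, 2, 2]. The multiplicity of 0 as a Laplacian eigenvalue equals the number of connected components. The single zero eigenvalue shows the graph is connected. There is one zero in the spectrum, matching the 1 component.

[0, 2, 2, 4]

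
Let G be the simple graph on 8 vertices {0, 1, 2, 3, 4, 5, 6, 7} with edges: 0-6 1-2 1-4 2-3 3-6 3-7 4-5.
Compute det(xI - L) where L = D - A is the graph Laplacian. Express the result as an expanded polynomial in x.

x^8 - 14x^7 + 77x^6 - 212x^5 + 308x^4 - 228x^3 + 76x^2 - 8x

With the vertex order [0, 1, 2, 3, 4, 5, 6, 7], the degrees are [1, 2, 2, 3, 2, 1, 2, 1], giving D = diag(1, 2, 2, 3, 2, 1, 2, 1) and L = D - A. Computing det(xI - L) by cofactor expansion (or equivalently via sum-over-permutations) gives x^8 - 14x^7 + 77x^6 - 212x^5 + 308x^4 - 228x^3 + 76x^2 - 8x. Since p(0) = det(-L) = 0, x divides p(x). The eigenvalues sum to 14, which equals trace(L) = 2|E|. By the matrix-tree theorem the graph has (1/8) * product of the nonzero eigenvalues = 1 spanning tree.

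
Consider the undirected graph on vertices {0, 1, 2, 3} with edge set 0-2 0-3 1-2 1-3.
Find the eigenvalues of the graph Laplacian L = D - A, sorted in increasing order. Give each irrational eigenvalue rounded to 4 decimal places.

With the vertex order [0, 1, 2, 3], the degrees are [2, 2, 2, 2], giving D = diag(2, 2, 2, 2) and L = D - A. Since every row of L sums to 0, the all-ones vector is in the kernel and 0 is an eigenvalue. The single zero eigenvalue shows the graph is connected. By the matrix-tree theorem the graph has (1/4) * product of the nonzero eigenvalues = 4 spanning trees.

[0, 2, 2, 4]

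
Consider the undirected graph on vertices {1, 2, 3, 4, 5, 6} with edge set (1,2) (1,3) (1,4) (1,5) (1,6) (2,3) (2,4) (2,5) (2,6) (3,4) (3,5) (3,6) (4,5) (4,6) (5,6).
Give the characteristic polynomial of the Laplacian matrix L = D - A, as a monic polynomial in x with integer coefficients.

With the vertex order [1, 2, 3, 4, 5, 6], the degrees are [5, 5, 5, 5, 5, 5], giving D = diag(5, 5, 5, 5, 5, 5) and L = D - A. The eigenvalues of L are [0, 6, 6, 6, 6, 6]; the characteristic polynomial is the product of (x - lambda_i), which multiplies out to x^6 - 30x^5 + 360x^4 - 2160x^3 + 6480x^2 - 7776x. The constant term is 0 because L is singular (the all-ones vector lies in its kernel).

x^6 - 30x^5 + 360x^4 - 2160x^3 + 6480x^2 - 7776x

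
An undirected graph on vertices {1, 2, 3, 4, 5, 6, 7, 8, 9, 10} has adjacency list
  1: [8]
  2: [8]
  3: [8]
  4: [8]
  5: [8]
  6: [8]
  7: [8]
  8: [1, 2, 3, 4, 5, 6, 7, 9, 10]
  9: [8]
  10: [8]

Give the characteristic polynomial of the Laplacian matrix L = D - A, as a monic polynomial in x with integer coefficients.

Reading degrees in the order [1, 2, 3, 4, 5, 6, 7, 8, 9, 10] gives [1, 1, 1, 1, 1, 1, 1, 9, 1, 1]; set D = diag(1, 1, 1, 1, 1, 1, 1, 9, 1, 1) and form L = D - A. The eigenvalues of L are [0, 1, 1, 1, 1, 1, 1, 1, 1, 10]; the characteristic polynomial is the product of (x - lambda_i), which multiplies out to x^10 - 18x^9 + 108x^8 - 336x^7 + 630x^6 - 756x^5 + 588x^4 - 288x^3 + 81x^2 - 10x. Since p(0) = det(-L) = 0, x divides p(x). There is one zero in the spectrum, matching the 1 component. By the matrix-tree theorem the graph has (1/10) * product of the nonzero eigenvalues = 1 spanning tree.

x^10 - 18x^9 + 108x^8 - 336x^7 + 630x^6 - 756x^5 + 588x^4 - 288x^3 + 81x^2 - 10x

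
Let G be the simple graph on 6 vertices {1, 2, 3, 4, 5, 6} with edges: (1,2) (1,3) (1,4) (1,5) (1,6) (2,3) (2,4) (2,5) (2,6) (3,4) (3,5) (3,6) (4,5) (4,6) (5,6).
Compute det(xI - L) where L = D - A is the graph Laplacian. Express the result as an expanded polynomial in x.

Each diagonal entry of L is the vertex degree and each off-diagonal entry is -1 where an edge is present, 0 otherwise; in the order [1, 2, 3, 4, 5, 6] the diagonal is [5, 5, 5, 5, 5, 5]. L has integer entries, so p(x) = det(xI - L) has integer coefficients. Expanding the determinant yields x^6 - 30x^5 + 360x^4 - 2160x^3 + 6480x^2 - 7776x. The coefficient of x^5 equals -trace(L) = -30, matching the sum of degrees. By the matrix-tree theorem the graph has (1/6) * product of the nonzero eigenvalues = 1296 spanning trees.

x^6 - 30x^5 + 360x^4 - 2160x^3 + 6480x^2 - 7776x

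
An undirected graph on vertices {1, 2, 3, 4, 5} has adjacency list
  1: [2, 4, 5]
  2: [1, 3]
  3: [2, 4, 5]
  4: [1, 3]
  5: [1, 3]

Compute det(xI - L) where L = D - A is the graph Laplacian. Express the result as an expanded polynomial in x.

x^5 - 12x^4 + 51x^3 - 92x^2 + 60x

With the vertex order [1, 2, 3, 4, 5], the degrees are [3, 2, 3, 2, 2], giving D = diag(3, 2, 3, 2, 2) and L = D - A. L has integer entries, so p(x) = det(xI - L) has integer coefficients. Expanding the determinant yields x^5 - 12x^4 + 51x^3 - 92x^2 + 60x. The coefficient of x^4 equals -trace(L) = -12, matching the sum of degrees. By the matrix-tree theorem the graph has (1/5) * product of the nonzero eigenvalues = 12 spanning trees. The eigenvalues sum to 12, which equals trace(L) = 2|E|.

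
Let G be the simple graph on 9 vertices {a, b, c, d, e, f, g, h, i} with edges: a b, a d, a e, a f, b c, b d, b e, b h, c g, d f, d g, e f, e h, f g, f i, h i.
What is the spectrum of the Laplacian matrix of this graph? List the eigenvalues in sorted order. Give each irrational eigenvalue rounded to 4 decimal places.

[0, 1.2520, 2.0358, 2.4298, 3.6460, 4.3540, 5.5702, 5.9642, 6.7480]

With the vertex order [a, b, c, d, e, f, g, h, i], the degrees are [4, 5, 2, 4, 4, 5, 3, 3, 2], giving D = diag(4, 5, 2, 4, 4, 5, 3, 3, 2) and L = D - A. Since every row of L sums to 0, the all-ones vector is in the kernel and 0 is an eigenvalue. The single zero eigenvalue shows the graph is connected. The largest eigenvalue, 6.7480, is at most the vertex count 9.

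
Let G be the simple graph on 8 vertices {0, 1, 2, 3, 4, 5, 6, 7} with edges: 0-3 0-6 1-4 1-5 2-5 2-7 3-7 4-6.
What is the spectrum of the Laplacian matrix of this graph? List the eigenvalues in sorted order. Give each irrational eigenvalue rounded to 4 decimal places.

Each diagonal entry of L is the vertex degree and each off-diagonal entry is -1 where an edge is present, 0 otherwise; in the order [0, 1, 2, 3, 4, 5, 6, 7] the diagonal is [2, 2, 2, 2, 2, 2, 2, 2]. L is symmetric positive semidefinite, so every eigenvalue is real and nonnegative. The largest eigenvalue, 4, is at most the vertex count 8.

[0, 0.5858, 0.5858, 2, 2, 3.4142, 3.4142, 4]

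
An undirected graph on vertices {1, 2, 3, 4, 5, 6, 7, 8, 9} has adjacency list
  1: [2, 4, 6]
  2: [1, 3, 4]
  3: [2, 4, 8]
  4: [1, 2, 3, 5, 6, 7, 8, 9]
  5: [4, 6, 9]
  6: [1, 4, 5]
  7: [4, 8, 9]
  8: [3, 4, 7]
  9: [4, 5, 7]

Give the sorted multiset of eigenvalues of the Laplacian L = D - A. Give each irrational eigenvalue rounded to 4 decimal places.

[0, 1.5858, 1.5858, 3, 3, 4.4142, 4.4142, 5, 9]

Each diagonal entry of L is the vertex degree and each off-diagonal entry is -1 where an edge is present, 0 otherwise; in the order [1, 2, 3, 4, 5, 6, 7, 8, 9] the diagonal is [3, 3, 3, 8, 3, 3, 3, 3, 3]. The multiplicity of 0 as a Laplacian eigenvalue equals the number of connected components. The largest eigenvalue, 9, is at most the vertex count 9.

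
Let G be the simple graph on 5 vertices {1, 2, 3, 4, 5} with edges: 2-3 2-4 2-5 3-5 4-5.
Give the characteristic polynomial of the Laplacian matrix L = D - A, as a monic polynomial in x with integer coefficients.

x^5 - 10x^4 + 32x^3 - 32x^2

With the vertex order [1, 2, 3, 4, 5], the degrees are [0, 3, 2, 2, 3], giving D = diag(0, 3, 2, 2, 3) and L = D - A. The eigenvalues of L are [0, 0, 2, 4, 4]; the characteristic polynomial is the product of (x - lambda_i), which multiplies out to x^5 - 10x^4 + 32x^3 - 32x^2. The constant term is 0 because L is singular (the all-ones vector lies in its kernel). The eigenvalues sum to 10, which equals trace(L) = 2|E|.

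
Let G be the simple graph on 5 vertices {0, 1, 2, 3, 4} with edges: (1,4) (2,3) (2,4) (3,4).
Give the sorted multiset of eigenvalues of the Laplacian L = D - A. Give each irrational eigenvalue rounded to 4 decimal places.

With the vertex order [0, 1, 2, 3, 4], the degrees are [0, 1, 2, 2, 3], giving D = diag(0, 1, 2, 2, 3) and L = D - A. L is symmetric positive semidefinite, so every eigenvalue is real and nonnegative. The 2 zero eigenvalues correspond to the 2 connected components. The eigenvalues sum to 8, which equals trace(L) = 2|E|.

[0, 0, 1, 3, 4]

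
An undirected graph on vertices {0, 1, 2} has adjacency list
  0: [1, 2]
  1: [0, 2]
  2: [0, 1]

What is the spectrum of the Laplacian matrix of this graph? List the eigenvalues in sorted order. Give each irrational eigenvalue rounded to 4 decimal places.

Each diagonal entry of L is the vertex degree and each off-diagonal entry is -1 where an edge is present, 0 otherwise; in the order [0, 1, 2] the diagonal is [2, 2, 2]. L is symmetric positive semidefinite, so every eigenvalue is real and nonnegative. By the matrix-tree theorem the graph has (1/3) * product of the nonzero eigenvalues = 3 spanning trees. The largest eigenvalue, 3, is at most the vertex count 3.

[0, 3, 3]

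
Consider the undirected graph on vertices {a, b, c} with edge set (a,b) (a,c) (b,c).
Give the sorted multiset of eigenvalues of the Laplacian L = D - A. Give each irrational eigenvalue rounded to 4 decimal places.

[0, 3, 3]

Reading degrees in the order [a, b, c] gives [2, 2, 2]; set D = diag(2, 2, 2) and form L = D - A. Since every row of L sums to 0, the all-ones vector is in the kernel and 0 is an eigenvalue. The single zero eigenvalue shows the graph is connected.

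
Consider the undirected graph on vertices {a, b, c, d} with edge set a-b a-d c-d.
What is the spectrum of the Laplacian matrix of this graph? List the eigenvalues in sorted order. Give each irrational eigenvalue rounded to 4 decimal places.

With the vertex order [a, b, c, d], the degrees are [2, 1, 1, 2], giving D = diag(2, 1, 1, 2) and L = D - A. Diagonalising L (or applying a numerical eigensolver to the 4x4 matrix) gives the spectrum above. The single zero eigenvalue shows the graph is connected. The eigenvalues sum to 6, which equals trace(L) = 2|E|. There is one zero in the spectrum, matching the 1 component.

[0, 0.5858, 2, 3.4142]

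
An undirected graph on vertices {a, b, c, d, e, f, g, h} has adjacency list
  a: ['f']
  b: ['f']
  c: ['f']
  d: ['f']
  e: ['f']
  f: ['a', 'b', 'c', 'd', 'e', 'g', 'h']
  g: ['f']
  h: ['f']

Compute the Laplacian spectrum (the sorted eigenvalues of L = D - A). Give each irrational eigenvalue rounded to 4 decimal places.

[0, 1, 1, 1, 1, 1, 1, 8]

Each diagonal entry of L is the vertex degree and each off-diagonal entry is -1 where an edge is present, 0 otherwise; in the order [a, b, c, d, e, f, g, h] the diagonal is [1, 1, 1, 1, 1, 7, 1, 1]. Diagonalising L (or applying a numerical eigensolver to the 8x8 matrix) gives the spectrum above. The eigenvalues sum to 14, which equals trace(L) = 2|E|.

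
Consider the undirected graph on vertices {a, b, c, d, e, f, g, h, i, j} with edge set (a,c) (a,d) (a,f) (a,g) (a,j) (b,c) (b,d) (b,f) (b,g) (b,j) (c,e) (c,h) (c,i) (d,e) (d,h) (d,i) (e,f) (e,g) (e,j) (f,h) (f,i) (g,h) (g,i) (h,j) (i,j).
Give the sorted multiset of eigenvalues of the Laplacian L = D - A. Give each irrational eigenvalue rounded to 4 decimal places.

[0, 5, 5, 5, 5, 5, 5, 5, 5, 10]

Each diagonal entry of L is the vertex degree and each off-diagonal entry is -1 where an edge is present, 0 otherwise; in the order [a, b, c, d, e, f, g, h, i, j] the diagonal is [5, 5, 5, 5, 5, 5, 5, 5, 5, 5]. The multiplicity of 0 as a Laplacian eigenvalue equals the number of connected components. The single zero eigenvalue shows the graph is connected. By the matrix-tree theorem the graph has (1/10) * product of the nonzero eigenvalues = 390625 spanning trees. The largest eigenvalue, 10, is at most the vertex count 10.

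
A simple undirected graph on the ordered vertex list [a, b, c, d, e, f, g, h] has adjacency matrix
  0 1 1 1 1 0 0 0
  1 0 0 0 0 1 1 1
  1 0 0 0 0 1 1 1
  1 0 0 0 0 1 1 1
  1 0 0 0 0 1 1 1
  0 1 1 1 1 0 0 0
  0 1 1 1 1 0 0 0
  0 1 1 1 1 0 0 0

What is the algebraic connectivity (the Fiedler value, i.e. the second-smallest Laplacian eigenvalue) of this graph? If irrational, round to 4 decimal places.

4

With the vertex order [a, b, c, d, e, f, g, h], the degrees are [4, 4, 4, 4, 4, 4, 4, 4], giving D = diag(4, 4, 4, 4, 4, 4, 4, 4) and L = D - A. Computing the eigenvalues of L and sorting gives [0, 4, 4, 4, 4, 4, 4, 8]. The Fiedler value lambda_2 = 4 is strictly positive, so the graph is connected. The largest eigenvalue, 8, is at most the vertex count 8. There is one zero in the spectrum, matching the 1 component.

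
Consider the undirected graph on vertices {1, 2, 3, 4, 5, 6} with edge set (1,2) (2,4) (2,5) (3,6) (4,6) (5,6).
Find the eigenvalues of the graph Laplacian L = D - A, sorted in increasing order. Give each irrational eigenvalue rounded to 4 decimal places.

[0, 0.5858, 1.2679, 2, 3.4142, 4.7321]

Reading degrees in the order [1, 2, 3, 4, 5, 6] gives [1, 3, 1, 2, 2, 3]; set D = diag(1, 3, 1, 2, 2, 3) and form L = D - A. Diagonalising L (or applying a numerical eigensolver to the 6x6 matrix) gives the spectrum above. By the matrix-tree theorem the graph has (1/6) * product of the nonzero eigenvalues = 4 spanning trees.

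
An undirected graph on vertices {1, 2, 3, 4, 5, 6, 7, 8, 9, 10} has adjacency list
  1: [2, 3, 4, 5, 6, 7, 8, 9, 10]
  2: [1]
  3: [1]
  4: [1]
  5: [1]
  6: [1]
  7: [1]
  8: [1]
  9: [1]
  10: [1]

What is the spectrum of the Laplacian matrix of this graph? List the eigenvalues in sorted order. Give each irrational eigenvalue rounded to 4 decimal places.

[0, 1, 1, 1, 1, 1, 1, 1, 1, 10]

Each diagonal entry of L is the vertex degree and each off-diagonal entry is -1 where an edge is present, 0 otherwise; in the order [1, 2, 3, 4, 5, 6, 7, 8, 9, 10] the diagonal is [9, 1, 1, 1, 1, 1, 1, 1, 1, 1]. Diagonalising L (or applying a numerical eigensolver to the 10x10 matrix) gives the spectrum above. The single zero eigenvalue shows the graph is connected. By the matrix-tree theorem the graph has (1/10) * product of the nonzero eigenvalues = 1 spanning tree.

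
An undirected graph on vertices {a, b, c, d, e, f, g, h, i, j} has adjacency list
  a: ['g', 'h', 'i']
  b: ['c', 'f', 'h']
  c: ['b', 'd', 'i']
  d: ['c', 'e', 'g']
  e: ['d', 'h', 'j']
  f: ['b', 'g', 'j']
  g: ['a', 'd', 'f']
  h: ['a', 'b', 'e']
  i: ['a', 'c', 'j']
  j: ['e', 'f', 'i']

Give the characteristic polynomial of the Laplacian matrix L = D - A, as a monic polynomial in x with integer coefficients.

x^10 - 30x^9 + 390x^8 - 2880x^7 + 13305x^6 - 39882x^5 + 77640x^4 - 94800x^3 + 66000x^2 - 20000x

Reading degrees in the order [a, b, c, d, e, f, g, h, i, j] gives [3, 3, 3, 3, 3, 3, 3, 3, 3, 3]; set D = diag(3, 3, 3, 3, 3, 3, 3, 3, 3, 3) and form L = D - A. L has integer entries, so p(x) = det(xI - L) has integer coefficients. Expanding the determinant yields x^10 - 30x^9 + 390x^8 - 2880x^7 + 13305x^6 - 39882x^5 + 77640x^4 - 94800x^3 + 66000x^2 - 20000x. The constant term is 0 because L is singular (the all-ones vector lies in its kernel). The largest eigenvalue, 5, is at most the vertex count 10. By the matrix-tree theorem the graph has (1/10) * product of the nonzero eigenvalues = 2000 spanning trees.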